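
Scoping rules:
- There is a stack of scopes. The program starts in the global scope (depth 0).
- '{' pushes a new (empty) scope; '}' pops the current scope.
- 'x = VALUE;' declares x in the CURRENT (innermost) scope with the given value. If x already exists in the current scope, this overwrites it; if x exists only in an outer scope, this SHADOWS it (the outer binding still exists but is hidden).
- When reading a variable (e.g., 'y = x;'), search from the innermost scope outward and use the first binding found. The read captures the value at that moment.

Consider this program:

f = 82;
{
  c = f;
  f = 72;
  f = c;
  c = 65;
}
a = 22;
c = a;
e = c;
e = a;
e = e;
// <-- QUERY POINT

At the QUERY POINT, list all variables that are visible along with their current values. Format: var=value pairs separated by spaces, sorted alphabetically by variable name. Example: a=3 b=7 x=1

Answer: a=22 c=22 e=22 f=82

Derivation:
Step 1: declare f=82 at depth 0
Step 2: enter scope (depth=1)
Step 3: declare c=(read f)=82 at depth 1
Step 4: declare f=72 at depth 1
Step 5: declare f=(read c)=82 at depth 1
Step 6: declare c=65 at depth 1
Step 7: exit scope (depth=0)
Step 8: declare a=22 at depth 0
Step 9: declare c=(read a)=22 at depth 0
Step 10: declare e=(read c)=22 at depth 0
Step 11: declare e=(read a)=22 at depth 0
Step 12: declare e=(read e)=22 at depth 0
Visible at query point: a=22 c=22 e=22 f=82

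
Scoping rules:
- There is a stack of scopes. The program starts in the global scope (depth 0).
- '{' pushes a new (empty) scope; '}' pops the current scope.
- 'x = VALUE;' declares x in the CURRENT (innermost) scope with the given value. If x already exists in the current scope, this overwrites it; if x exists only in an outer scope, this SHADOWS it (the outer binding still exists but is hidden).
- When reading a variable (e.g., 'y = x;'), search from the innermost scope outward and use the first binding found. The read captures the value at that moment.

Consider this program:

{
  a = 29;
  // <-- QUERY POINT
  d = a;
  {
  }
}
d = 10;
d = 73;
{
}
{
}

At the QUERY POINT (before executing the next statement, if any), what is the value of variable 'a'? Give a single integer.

Answer: 29

Derivation:
Step 1: enter scope (depth=1)
Step 2: declare a=29 at depth 1
Visible at query point: a=29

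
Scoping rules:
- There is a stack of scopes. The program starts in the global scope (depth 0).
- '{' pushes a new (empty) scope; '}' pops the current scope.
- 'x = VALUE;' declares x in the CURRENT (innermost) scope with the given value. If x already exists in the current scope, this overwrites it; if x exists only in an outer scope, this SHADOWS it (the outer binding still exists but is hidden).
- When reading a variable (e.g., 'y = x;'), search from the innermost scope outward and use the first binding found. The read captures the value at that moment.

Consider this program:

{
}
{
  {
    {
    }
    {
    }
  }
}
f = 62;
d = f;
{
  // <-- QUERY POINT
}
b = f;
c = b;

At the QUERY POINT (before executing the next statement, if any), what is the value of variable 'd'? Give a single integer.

Step 1: enter scope (depth=1)
Step 2: exit scope (depth=0)
Step 3: enter scope (depth=1)
Step 4: enter scope (depth=2)
Step 5: enter scope (depth=3)
Step 6: exit scope (depth=2)
Step 7: enter scope (depth=3)
Step 8: exit scope (depth=2)
Step 9: exit scope (depth=1)
Step 10: exit scope (depth=0)
Step 11: declare f=62 at depth 0
Step 12: declare d=(read f)=62 at depth 0
Step 13: enter scope (depth=1)
Visible at query point: d=62 f=62

Answer: 62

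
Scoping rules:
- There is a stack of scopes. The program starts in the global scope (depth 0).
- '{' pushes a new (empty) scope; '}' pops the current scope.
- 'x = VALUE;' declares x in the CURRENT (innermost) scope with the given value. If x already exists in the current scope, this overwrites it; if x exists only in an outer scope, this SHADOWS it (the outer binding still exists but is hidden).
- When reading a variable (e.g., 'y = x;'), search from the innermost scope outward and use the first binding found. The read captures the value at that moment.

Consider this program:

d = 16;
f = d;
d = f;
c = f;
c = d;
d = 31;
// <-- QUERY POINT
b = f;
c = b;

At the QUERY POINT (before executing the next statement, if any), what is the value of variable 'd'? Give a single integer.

Answer: 31

Derivation:
Step 1: declare d=16 at depth 0
Step 2: declare f=(read d)=16 at depth 0
Step 3: declare d=(read f)=16 at depth 0
Step 4: declare c=(read f)=16 at depth 0
Step 5: declare c=(read d)=16 at depth 0
Step 6: declare d=31 at depth 0
Visible at query point: c=16 d=31 f=16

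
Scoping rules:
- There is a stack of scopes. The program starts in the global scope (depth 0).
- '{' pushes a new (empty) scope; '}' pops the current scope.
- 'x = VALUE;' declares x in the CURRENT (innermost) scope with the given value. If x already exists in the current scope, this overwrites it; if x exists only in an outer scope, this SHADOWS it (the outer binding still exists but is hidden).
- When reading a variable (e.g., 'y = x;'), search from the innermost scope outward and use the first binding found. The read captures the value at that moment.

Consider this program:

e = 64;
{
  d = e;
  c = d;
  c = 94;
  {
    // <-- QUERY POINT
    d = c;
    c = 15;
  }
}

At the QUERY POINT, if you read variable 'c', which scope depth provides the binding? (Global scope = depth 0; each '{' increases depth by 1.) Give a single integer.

Answer: 1

Derivation:
Step 1: declare e=64 at depth 0
Step 2: enter scope (depth=1)
Step 3: declare d=(read e)=64 at depth 1
Step 4: declare c=(read d)=64 at depth 1
Step 5: declare c=94 at depth 1
Step 6: enter scope (depth=2)
Visible at query point: c=94 d=64 e=64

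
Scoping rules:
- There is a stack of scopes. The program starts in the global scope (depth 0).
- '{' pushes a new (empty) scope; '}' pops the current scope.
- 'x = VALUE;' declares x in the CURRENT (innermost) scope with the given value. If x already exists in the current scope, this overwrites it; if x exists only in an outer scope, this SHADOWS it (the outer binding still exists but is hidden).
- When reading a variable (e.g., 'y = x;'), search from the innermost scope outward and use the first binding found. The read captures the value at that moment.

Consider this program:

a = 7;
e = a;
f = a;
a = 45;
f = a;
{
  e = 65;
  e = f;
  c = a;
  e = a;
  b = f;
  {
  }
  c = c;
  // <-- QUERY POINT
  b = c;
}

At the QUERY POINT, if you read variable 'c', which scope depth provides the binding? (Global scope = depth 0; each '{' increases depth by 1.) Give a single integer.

Step 1: declare a=7 at depth 0
Step 2: declare e=(read a)=7 at depth 0
Step 3: declare f=(read a)=7 at depth 0
Step 4: declare a=45 at depth 0
Step 5: declare f=(read a)=45 at depth 0
Step 6: enter scope (depth=1)
Step 7: declare e=65 at depth 1
Step 8: declare e=(read f)=45 at depth 1
Step 9: declare c=(read a)=45 at depth 1
Step 10: declare e=(read a)=45 at depth 1
Step 11: declare b=(read f)=45 at depth 1
Step 12: enter scope (depth=2)
Step 13: exit scope (depth=1)
Step 14: declare c=(read c)=45 at depth 1
Visible at query point: a=45 b=45 c=45 e=45 f=45

Answer: 1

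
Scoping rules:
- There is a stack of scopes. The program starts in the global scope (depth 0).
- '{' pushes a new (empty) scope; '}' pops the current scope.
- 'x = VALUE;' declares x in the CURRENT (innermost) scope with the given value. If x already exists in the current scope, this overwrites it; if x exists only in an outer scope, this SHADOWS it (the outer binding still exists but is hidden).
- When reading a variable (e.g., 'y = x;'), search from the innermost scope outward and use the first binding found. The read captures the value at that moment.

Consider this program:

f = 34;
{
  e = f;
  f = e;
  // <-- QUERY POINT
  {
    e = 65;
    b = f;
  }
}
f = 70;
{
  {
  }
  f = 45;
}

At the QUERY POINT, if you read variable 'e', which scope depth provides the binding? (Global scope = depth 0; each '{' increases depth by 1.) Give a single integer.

Answer: 1

Derivation:
Step 1: declare f=34 at depth 0
Step 2: enter scope (depth=1)
Step 3: declare e=(read f)=34 at depth 1
Step 4: declare f=(read e)=34 at depth 1
Visible at query point: e=34 f=34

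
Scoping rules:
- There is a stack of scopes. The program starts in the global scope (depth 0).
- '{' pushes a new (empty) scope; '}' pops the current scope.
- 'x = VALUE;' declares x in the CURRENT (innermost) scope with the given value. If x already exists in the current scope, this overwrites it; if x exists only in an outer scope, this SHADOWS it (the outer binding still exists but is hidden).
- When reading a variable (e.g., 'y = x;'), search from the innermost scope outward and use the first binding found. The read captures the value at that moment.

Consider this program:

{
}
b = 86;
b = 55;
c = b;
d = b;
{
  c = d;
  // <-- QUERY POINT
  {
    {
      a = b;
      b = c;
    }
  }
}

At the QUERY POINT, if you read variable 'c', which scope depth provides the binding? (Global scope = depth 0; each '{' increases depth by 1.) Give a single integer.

Answer: 1

Derivation:
Step 1: enter scope (depth=1)
Step 2: exit scope (depth=0)
Step 3: declare b=86 at depth 0
Step 4: declare b=55 at depth 0
Step 5: declare c=(read b)=55 at depth 0
Step 6: declare d=(read b)=55 at depth 0
Step 7: enter scope (depth=1)
Step 8: declare c=(read d)=55 at depth 1
Visible at query point: b=55 c=55 d=55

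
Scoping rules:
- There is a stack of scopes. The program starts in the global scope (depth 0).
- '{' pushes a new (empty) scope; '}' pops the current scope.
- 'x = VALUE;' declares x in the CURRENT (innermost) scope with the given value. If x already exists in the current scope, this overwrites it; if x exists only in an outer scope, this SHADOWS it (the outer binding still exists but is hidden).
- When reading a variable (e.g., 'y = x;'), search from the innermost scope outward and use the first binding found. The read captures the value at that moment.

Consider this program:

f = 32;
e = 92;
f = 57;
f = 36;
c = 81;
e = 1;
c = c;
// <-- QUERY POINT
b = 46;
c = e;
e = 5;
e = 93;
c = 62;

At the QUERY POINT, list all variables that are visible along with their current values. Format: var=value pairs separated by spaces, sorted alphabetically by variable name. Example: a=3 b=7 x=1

Answer: c=81 e=1 f=36

Derivation:
Step 1: declare f=32 at depth 0
Step 2: declare e=92 at depth 0
Step 3: declare f=57 at depth 0
Step 4: declare f=36 at depth 0
Step 5: declare c=81 at depth 0
Step 6: declare e=1 at depth 0
Step 7: declare c=(read c)=81 at depth 0
Visible at query point: c=81 e=1 f=36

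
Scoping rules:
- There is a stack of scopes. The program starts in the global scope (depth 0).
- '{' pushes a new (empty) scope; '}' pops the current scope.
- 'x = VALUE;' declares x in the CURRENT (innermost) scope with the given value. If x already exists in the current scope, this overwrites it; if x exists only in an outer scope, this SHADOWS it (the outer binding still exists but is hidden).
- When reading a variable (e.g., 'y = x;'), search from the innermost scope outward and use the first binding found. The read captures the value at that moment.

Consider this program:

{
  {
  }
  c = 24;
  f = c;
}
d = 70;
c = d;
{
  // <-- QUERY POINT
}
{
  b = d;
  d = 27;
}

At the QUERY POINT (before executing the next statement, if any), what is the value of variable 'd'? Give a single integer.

Step 1: enter scope (depth=1)
Step 2: enter scope (depth=2)
Step 3: exit scope (depth=1)
Step 4: declare c=24 at depth 1
Step 5: declare f=(read c)=24 at depth 1
Step 6: exit scope (depth=0)
Step 7: declare d=70 at depth 0
Step 8: declare c=(read d)=70 at depth 0
Step 9: enter scope (depth=1)
Visible at query point: c=70 d=70

Answer: 70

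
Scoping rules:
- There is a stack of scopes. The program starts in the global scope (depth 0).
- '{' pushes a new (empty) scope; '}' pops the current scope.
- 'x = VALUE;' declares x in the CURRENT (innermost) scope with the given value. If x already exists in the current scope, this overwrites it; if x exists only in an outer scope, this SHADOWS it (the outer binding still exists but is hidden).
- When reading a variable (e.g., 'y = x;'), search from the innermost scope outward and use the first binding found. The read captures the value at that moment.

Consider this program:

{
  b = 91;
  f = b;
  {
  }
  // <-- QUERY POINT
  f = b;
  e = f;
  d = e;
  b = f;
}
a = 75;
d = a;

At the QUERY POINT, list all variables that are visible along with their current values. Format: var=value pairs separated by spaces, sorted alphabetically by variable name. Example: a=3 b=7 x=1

Answer: b=91 f=91

Derivation:
Step 1: enter scope (depth=1)
Step 2: declare b=91 at depth 1
Step 3: declare f=(read b)=91 at depth 1
Step 4: enter scope (depth=2)
Step 5: exit scope (depth=1)
Visible at query point: b=91 f=91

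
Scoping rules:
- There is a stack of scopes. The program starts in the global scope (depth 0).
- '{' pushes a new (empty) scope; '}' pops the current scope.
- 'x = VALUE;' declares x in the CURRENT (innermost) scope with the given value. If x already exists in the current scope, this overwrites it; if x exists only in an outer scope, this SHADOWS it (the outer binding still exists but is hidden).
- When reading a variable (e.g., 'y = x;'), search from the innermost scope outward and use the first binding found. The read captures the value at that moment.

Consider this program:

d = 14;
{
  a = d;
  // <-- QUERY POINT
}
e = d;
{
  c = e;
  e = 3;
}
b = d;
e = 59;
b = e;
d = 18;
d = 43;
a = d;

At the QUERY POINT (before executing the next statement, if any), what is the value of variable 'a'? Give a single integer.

Answer: 14

Derivation:
Step 1: declare d=14 at depth 0
Step 2: enter scope (depth=1)
Step 3: declare a=(read d)=14 at depth 1
Visible at query point: a=14 d=14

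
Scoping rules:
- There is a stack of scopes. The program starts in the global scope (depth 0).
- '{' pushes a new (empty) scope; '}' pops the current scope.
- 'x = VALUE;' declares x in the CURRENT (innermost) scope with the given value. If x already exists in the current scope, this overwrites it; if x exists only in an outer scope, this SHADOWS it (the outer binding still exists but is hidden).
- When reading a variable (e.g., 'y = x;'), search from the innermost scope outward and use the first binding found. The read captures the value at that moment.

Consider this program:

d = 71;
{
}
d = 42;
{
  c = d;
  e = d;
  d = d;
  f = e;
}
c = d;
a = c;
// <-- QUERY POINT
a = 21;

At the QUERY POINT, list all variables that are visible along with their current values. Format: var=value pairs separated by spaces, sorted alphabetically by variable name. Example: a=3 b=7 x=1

Step 1: declare d=71 at depth 0
Step 2: enter scope (depth=1)
Step 3: exit scope (depth=0)
Step 4: declare d=42 at depth 0
Step 5: enter scope (depth=1)
Step 6: declare c=(read d)=42 at depth 1
Step 7: declare e=(read d)=42 at depth 1
Step 8: declare d=(read d)=42 at depth 1
Step 9: declare f=(read e)=42 at depth 1
Step 10: exit scope (depth=0)
Step 11: declare c=(read d)=42 at depth 0
Step 12: declare a=(read c)=42 at depth 0
Visible at query point: a=42 c=42 d=42

Answer: a=42 c=42 d=42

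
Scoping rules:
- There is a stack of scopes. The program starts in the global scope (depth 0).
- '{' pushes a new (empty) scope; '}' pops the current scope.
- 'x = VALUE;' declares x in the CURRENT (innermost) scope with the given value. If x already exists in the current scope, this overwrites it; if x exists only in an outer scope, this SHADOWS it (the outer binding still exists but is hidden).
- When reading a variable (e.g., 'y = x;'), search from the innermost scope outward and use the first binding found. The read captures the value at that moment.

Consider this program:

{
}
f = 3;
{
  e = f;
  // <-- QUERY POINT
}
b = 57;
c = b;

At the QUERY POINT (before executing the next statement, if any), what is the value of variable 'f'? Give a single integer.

Step 1: enter scope (depth=1)
Step 2: exit scope (depth=0)
Step 3: declare f=3 at depth 0
Step 4: enter scope (depth=1)
Step 5: declare e=(read f)=3 at depth 1
Visible at query point: e=3 f=3

Answer: 3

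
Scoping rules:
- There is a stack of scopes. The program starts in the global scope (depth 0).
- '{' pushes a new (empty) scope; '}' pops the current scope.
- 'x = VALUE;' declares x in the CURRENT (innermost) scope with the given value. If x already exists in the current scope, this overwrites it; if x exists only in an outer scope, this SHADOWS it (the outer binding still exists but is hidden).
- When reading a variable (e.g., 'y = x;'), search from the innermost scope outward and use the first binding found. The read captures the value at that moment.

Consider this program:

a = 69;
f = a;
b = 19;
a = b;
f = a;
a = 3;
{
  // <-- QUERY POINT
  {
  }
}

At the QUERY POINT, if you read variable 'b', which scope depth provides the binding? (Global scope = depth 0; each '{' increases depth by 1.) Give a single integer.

Step 1: declare a=69 at depth 0
Step 2: declare f=(read a)=69 at depth 0
Step 3: declare b=19 at depth 0
Step 4: declare a=(read b)=19 at depth 0
Step 5: declare f=(read a)=19 at depth 0
Step 6: declare a=3 at depth 0
Step 7: enter scope (depth=1)
Visible at query point: a=3 b=19 f=19

Answer: 0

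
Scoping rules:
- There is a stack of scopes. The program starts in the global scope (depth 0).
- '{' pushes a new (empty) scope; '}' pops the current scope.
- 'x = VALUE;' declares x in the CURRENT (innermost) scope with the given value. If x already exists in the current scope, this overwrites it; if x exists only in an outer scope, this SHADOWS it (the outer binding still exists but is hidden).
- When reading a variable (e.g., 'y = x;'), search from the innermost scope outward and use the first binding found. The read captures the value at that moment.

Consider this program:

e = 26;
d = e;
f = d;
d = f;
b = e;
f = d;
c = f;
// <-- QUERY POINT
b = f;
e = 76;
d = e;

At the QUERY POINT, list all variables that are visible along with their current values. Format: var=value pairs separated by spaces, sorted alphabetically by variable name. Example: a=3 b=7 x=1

Answer: b=26 c=26 d=26 e=26 f=26

Derivation:
Step 1: declare e=26 at depth 0
Step 2: declare d=(read e)=26 at depth 0
Step 3: declare f=(read d)=26 at depth 0
Step 4: declare d=(read f)=26 at depth 0
Step 5: declare b=(read e)=26 at depth 0
Step 6: declare f=(read d)=26 at depth 0
Step 7: declare c=(read f)=26 at depth 0
Visible at query point: b=26 c=26 d=26 e=26 f=26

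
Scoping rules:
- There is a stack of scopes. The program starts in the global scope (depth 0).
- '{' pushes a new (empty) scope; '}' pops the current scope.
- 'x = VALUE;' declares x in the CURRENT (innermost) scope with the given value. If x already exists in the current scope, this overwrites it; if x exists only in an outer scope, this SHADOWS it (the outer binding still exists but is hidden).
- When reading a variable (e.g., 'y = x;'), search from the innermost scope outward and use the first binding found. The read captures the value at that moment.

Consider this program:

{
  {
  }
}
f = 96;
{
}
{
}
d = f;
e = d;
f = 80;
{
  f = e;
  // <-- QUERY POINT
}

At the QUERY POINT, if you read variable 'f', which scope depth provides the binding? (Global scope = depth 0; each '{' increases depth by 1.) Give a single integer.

Step 1: enter scope (depth=1)
Step 2: enter scope (depth=2)
Step 3: exit scope (depth=1)
Step 4: exit scope (depth=0)
Step 5: declare f=96 at depth 0
Step 6: enter scope (depth=1)
Step 7: exit scope (depth=0)
Step 8: enter scope (depth=1)
Step 9: exit scope (depth=0)
Step 10: declare d=(read f)=96 at depth 0
Step 11: declare e=(read d)=96 at depth 0
Step 12: declare f=80 at depth 0
Step 13: enter scope (depth=1)
Step 14: declare f=(read e)=96 at depth 1
Visible at query point: d=96 e=96 f=96

Answer: 1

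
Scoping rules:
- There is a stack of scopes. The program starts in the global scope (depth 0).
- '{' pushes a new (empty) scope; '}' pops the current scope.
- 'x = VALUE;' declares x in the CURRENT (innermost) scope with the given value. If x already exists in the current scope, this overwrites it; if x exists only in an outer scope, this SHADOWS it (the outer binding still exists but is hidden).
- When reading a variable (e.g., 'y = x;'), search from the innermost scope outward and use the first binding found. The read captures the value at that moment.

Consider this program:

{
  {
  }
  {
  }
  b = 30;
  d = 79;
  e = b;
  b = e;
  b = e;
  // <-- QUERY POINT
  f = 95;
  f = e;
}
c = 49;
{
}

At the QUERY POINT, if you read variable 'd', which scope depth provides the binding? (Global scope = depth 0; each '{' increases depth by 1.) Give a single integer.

Step 1: enter scope (depth=1)
Step 2: enter scope (depth=2)
Step 3: exit scope (depth=1)
Step 4: enter scope (depth=2)
Step 5: exit scope (depth=1)
Step 6: declare b=30 at depth 1
Step 7: declare d=79 at depth 1
Step 8: declare e=(read b)=30 at depth 1
Step 9: declare b=(read e)=30 at depth 1
Step 10: declare b=(read e)=30 at depth 1
Visible at query point: b=30 d=79 e=30

Answer: 1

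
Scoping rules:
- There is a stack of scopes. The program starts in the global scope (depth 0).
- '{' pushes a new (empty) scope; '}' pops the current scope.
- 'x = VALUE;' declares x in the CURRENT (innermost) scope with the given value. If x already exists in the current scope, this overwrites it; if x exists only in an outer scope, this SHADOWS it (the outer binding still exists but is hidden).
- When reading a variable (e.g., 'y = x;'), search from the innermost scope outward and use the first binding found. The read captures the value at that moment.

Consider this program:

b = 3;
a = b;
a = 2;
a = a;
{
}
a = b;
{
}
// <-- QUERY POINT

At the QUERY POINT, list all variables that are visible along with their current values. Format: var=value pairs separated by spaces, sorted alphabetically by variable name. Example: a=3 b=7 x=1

Answer: a=3 b=3

Derivation:
Step 1: declare b=3 at depth 0
Step 2: declare a=(read b)=3 at depth 0
Step 3: declare a=2 at depth 0
Step 4: declare a=(read a)=2 at depth 0
Step 5: enter scope (depth=1)
Step 6: exit scope (depth=0)
Step 7: declare a=(read b)=3 at depth 0
Step 8: enter scope (depth=1)
Step 9: exit scope (depth=0)
Visible at query point: a=3 b=3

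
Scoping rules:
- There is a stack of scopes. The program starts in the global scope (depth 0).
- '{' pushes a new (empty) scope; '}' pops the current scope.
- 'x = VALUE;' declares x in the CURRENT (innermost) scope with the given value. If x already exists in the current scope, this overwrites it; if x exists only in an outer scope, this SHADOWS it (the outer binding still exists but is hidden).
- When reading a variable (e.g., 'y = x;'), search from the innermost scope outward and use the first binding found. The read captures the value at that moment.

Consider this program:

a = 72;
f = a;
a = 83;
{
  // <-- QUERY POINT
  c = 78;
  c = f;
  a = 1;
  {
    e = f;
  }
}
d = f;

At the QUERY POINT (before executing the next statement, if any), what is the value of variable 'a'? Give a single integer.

Step 1: declare a=72 at depth 0
Step 2: declare f=(read a)=72 at depth 0
Step 3: declare a=83 at depth 0
Step 4: enter scope (depth=1)
Visible at query point: a=83 f=72

Answer: 83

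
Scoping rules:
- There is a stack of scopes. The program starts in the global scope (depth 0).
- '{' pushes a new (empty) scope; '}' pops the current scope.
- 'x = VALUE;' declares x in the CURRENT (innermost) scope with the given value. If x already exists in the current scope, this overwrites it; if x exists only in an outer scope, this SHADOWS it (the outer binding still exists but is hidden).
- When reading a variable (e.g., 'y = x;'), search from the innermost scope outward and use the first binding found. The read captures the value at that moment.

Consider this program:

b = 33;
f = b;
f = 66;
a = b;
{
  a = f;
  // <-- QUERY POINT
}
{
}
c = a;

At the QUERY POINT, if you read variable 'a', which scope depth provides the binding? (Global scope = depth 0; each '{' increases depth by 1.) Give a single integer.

Step 1: declare b=33 at depth 0
Step 2: declare f=(read b)=33 at depth 0
Step 3: declare f=66 at depth 0
Step 4: declare a=(read b)=33 at depth 0
Step 5: enter scope (depth=1)
Step 6: declare a=(read f)=66 at depth 1
Visible at query point: a=66 b=33 f=66

Answer: 1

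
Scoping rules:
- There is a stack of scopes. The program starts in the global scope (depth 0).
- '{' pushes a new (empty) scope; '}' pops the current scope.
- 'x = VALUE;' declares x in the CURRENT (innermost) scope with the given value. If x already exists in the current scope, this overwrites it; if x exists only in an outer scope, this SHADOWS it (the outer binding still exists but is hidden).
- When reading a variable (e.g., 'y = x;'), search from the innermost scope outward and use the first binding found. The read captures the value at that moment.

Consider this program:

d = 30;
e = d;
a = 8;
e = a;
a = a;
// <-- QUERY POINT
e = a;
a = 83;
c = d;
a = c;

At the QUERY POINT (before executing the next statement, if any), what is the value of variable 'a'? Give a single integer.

Answer: 8

Derivation:
Step 1: declare d=30 at depth 0
Step 2: declare e=(read d)=30 at depth 0
Step 3: declare a=8 at depth 0
Step 4: declare e=(read a)=8 at depth 0
Step 5: declare a=(read a)=8 at depth 0
Visible at query point: a=8 d=30 e=8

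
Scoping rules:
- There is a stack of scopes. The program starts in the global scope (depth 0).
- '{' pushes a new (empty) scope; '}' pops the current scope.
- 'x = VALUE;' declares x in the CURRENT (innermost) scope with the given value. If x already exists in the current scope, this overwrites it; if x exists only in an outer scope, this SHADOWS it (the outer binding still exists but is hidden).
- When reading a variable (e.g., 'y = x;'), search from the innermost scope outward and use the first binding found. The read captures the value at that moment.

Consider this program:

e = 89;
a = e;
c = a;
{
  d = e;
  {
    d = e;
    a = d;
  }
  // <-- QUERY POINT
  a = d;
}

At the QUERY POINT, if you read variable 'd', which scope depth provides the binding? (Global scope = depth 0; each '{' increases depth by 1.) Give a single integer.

Step 1: declare e=89 at depth 0
Step 2: declare a=(read e)=89 at depth 0
Step 3: declare c=(read a)=89 at depth 0
Step 4: enter scope (depth=1)
Step 5: declare d=(read e)=89 at depth 1
Step 6: enter scope (depth=2)
Step 7: declare d=(read e)=89 at depth 2
Step 8: declare a=(read d)=89 at depth 2
Step 9: exit scope (depth=1)
Visible at query point: a=89 c=89 d=89 e=89

Answer: 1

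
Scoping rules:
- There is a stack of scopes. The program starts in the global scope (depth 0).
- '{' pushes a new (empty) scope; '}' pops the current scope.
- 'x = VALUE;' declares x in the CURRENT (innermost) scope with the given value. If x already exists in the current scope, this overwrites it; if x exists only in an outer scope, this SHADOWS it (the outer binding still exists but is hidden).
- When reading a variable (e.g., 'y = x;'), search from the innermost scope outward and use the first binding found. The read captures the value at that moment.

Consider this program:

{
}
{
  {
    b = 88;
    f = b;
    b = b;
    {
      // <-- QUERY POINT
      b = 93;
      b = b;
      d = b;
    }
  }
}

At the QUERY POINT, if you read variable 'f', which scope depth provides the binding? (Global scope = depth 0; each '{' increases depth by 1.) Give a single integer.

Step 1: enter scope (depth=1)
Step 2: exit scope (depth=0)
Step 3: enter scope (depth=1)
Step 4: enter scope (depth=2)
Step 5: declare b=88 at depth 2
Step 6: declare f=(read b)=88 at depth 2
Step 7: declare b=(read b)=88 at depth 2
Step 8: enter scope (depth=3)
Visible at query point: b=88 f=88

Answer: 2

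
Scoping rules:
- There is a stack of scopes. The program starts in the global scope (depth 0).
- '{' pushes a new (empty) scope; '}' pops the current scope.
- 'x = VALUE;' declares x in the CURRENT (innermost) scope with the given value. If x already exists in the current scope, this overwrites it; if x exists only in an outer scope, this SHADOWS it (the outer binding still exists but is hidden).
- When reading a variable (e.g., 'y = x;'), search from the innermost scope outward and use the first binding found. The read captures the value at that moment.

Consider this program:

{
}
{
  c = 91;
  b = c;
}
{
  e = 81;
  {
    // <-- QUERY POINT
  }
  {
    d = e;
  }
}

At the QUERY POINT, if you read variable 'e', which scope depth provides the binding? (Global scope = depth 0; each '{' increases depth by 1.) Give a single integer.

Step 1: enter scope (depth=1)
Step 2: exit scope (depth=0)
Step 3: enter scope (depth=1)
Step 4: declare c=91 at depth 1
Step 5: declare b=(read c)=91 at depth 1
Step 6: exit scope (depth=0)
Step 7: enter scope (depth=1)
Step 8: declare e=81 at depth 1
Step 9: enter scope (depth=2)
Visible at query point: e=81

Answer: 1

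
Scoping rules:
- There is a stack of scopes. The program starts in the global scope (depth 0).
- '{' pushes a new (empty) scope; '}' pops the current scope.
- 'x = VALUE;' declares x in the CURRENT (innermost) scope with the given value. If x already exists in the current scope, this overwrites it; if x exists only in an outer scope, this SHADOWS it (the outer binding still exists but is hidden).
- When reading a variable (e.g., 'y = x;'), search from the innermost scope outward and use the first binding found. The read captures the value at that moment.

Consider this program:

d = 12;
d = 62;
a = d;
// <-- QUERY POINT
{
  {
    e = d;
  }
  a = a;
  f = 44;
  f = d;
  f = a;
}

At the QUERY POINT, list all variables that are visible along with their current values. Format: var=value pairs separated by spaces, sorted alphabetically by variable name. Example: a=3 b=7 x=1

Answer: a=62 d=62

Derivation:
Step 1: declare d=12 at depth 0
Step 2: declare d=62 at depth 0
Step 3: declare a=(read d)=62 at depth 0
Visible at query point: a=62 d=62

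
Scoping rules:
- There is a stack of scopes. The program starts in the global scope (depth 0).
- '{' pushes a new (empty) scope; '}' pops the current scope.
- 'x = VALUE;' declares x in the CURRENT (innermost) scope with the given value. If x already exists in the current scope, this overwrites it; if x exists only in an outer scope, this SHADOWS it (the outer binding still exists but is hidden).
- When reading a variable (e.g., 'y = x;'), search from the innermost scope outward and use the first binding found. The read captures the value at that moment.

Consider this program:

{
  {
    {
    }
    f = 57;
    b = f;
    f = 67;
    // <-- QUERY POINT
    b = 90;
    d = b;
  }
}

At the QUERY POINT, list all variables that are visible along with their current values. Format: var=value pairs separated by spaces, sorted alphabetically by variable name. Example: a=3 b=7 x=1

Answer: b=57 f=67

Derivation:
Step 1: enter scope (depth=1)
Step 2: enter scope (depth=2)
Step 3: enter scope (depth=3)
Step 4: exit scope (depth=2)
Step 5: declare f=57 at depth 2
Step 6: declare b=(read f)=57 at depth 2
Step 7: declare f=67 at depth 2
Visible at query point: b=57 f=67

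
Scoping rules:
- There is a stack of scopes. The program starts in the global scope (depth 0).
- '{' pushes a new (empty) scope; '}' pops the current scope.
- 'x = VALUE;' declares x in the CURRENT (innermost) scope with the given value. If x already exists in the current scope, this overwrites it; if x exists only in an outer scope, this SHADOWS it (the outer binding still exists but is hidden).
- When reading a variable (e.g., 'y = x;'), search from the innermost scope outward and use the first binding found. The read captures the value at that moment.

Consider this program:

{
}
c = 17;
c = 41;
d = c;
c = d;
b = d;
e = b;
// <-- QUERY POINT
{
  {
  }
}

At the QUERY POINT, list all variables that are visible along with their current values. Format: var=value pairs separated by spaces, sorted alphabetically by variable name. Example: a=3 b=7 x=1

Step 1: enter scope (depth=1)
Step 2: exit scope (depth=0)
Step 3: declare c=17 at depth 0
Step 4: declare c=41 at depth 0
Step 5: declare d=(read c)=41 at depth 0
Step 6: declare c=(read d)=41 at depth 0
Step 7: declare b=(read d)=41 at depth 0
Step 8: declare e=(read b)=41 at depth 0
Visible at query point: b=41 c=41 d=41 e=41

Answer: b=41 c=41 d=41 e=41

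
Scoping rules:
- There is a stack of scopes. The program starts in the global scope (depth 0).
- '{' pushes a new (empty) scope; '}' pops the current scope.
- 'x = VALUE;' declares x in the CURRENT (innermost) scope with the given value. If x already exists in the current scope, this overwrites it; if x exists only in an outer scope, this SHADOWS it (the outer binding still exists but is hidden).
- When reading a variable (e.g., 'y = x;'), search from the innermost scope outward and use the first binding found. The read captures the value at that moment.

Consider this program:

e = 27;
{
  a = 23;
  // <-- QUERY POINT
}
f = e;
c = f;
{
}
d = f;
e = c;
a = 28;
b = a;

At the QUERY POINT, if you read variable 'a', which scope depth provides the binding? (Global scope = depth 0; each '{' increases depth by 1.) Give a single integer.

Step 1: declare e=27 at depth 0
Step 2: enter scope (depth=1)
Step 3: declare a=23 at depth 1
Visible at query point: a=23 e=27

Answer: 1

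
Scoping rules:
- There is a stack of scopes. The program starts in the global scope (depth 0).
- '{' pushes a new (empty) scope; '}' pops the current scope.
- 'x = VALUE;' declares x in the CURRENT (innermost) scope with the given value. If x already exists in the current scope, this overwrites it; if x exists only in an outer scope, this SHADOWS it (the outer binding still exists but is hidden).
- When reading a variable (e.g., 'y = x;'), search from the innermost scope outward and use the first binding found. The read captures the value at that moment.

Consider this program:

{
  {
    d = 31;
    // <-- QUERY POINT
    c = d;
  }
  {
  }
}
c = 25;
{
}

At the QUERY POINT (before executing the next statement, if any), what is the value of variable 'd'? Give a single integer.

Step 1: enter scope (depth=1)
Step 2: enter scope (depth=2)
Step 3: declare d=31 at depth 2
Visible at query point: d=31

Answer: 31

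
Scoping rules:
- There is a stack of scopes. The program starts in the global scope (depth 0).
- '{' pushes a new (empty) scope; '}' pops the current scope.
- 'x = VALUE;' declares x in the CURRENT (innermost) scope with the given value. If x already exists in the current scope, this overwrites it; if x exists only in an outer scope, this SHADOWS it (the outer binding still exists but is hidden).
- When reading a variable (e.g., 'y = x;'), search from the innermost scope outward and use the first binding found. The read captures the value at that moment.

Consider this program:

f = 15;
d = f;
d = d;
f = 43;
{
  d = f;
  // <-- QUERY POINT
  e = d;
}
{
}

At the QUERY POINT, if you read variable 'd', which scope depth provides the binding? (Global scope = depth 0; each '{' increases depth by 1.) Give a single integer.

Step 1: declare f=15 at depth 0
Step 2: declare d=(read f)=15 at depth 0
Step 3: declare d=(read d)=15 at depth 0
Step 4: declare f=43 at depth 0
Step 5: enter scope (depth=1)
Step 6: declare d=(read f)=43 at depth 1
Visible at query point: d=43 f=43

Answer: 1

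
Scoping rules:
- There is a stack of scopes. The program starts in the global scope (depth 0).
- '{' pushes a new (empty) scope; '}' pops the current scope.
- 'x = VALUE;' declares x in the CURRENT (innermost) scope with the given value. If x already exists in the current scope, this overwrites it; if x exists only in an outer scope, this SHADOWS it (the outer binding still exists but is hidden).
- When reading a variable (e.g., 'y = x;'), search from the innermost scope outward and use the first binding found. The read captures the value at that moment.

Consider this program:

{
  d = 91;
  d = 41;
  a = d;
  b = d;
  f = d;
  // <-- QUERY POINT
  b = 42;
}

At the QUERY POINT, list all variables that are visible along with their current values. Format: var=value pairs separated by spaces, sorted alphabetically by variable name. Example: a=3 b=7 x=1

Step 1: enter scope (depth=1)
Step 2: declare d=91 at depth 1
Step 3: declare d=41 at depth 1
Step 4: declare a=(read d)=41 at depth 1
Step 5: declare b=(read d)=41 at depth 1
Step 6: declare f=(read d)=41 at depth 1
Visible at query point: a=41 b=41 d=41 f=41

Answer: a=41 b=41 d=41 f=41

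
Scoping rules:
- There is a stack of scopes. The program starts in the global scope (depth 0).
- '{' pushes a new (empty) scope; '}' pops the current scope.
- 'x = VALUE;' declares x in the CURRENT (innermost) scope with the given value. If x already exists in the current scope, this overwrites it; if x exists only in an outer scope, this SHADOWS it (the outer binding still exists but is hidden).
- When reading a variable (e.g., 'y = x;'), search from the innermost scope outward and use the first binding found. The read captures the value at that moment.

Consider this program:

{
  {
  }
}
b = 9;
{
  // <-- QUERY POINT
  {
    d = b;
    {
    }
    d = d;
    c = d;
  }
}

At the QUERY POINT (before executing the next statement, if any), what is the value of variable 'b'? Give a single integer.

Step 1: enter scope (depth=1)
Step 2: enter scope (depth=2)
Step 3: exit scope (depth=1)
Step 4: exit scope (depth=0)
Step 5: declare b=9 at depth 0
Step 6: enter scope (depth=1)
Visible at query point: b=9

Answer: 9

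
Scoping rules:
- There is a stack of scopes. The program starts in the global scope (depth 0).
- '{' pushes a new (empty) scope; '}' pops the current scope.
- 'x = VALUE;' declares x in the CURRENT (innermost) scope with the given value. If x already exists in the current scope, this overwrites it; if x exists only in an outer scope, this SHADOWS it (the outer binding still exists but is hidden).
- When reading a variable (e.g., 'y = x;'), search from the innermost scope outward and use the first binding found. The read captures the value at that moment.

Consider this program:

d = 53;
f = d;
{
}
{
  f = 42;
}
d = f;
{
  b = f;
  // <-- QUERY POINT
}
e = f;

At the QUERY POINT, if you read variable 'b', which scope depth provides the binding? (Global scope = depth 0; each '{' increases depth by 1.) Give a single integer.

Answer: 1

Derivation:
Step 1: declare d=53 at depth 0
Step 2: declare f=(read d)=53 at depth 0
Step 3: enter scope (depth=1)
Step 4: exit scope (depth=0)
Step 5: enter scope (depth=1)
Step 6: declare f=42 at depth 1
Step 7: exit scope (depth=0)
Step 8: declare d=(read f)=53 at depth 0
Step 9: enter scope (depth=1)
Step 10: declare b=(read f)=53 at depth 1
Visible at query point: b=53 d=53 f=53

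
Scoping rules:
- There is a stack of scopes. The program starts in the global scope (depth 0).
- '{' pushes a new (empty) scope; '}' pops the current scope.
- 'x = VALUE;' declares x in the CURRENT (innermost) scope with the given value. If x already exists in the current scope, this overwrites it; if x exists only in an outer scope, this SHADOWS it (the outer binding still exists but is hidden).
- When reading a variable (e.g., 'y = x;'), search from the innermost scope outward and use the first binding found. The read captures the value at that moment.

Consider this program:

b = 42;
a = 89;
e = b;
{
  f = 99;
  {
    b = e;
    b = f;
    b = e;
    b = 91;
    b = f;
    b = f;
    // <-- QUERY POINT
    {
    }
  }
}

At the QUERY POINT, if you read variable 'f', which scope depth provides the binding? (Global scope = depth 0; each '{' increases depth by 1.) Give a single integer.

Step 1: declare b=42 at depth 0
Step 2: declare a=89 at depth 0
Step 3: declare e=(read b)=42 at depth 0
Step 4: enter scope (depth=1)
Step 5: declare f=99 at depth 1
Step 6: enter scope (depth=2)
Step 7: declare b=(read e)=42 at depth 2
Step 8: declare b=(read f)=99 at depth 2
Step 9: declare b=(read e)=42 at depth 2
Step 10: declare b=91 at depth 2
Step 11: declare b=(read f)=99 at depth 2
Step 12: declare b=(read f)=99 at depth 2
Visible at query point: a=89 b=99 e=42 f=99

Answer: 1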